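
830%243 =101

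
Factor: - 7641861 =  -3^1*941^1*2707^1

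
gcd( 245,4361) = 49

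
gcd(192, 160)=32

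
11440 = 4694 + 6746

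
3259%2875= 384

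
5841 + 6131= 11972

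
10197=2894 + 7303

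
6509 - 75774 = -69265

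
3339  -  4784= - 1445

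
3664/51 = 71 + 43/51 = 71.84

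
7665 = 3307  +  4358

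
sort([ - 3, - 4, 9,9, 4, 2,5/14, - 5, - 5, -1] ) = [ - 5, - 5, - 4, - 3, - 1, 5/14,2, 4, 9,9 ]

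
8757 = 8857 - 100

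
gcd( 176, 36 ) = 4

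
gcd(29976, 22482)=7494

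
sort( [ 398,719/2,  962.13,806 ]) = [ 719/2,398,806,962.13] 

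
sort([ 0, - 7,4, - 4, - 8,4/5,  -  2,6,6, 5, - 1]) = [ - 8 , - 7, - 4, - 2, - 1 , 0,4/5,4, 5, 6,6]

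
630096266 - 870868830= - 240772564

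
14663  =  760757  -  746094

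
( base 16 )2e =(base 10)46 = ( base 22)22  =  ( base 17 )2c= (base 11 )42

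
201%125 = 76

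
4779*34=162486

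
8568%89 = 24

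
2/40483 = 2/40483 = 0.00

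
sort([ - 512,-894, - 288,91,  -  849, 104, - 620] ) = [ - 894,  -  849, - 620, - 512, - 288, 91,104] 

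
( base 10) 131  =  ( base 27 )4N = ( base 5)1011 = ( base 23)5G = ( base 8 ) 203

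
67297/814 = 67297/814 = 82.67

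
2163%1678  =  485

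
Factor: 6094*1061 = 6465734 =2^1*11^1 * 277^1*1061^1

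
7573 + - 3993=3580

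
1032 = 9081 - 8049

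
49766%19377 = 11012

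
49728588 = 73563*676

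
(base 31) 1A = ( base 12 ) 35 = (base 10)41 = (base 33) 18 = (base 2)101001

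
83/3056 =83/3056= 0.03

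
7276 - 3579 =3697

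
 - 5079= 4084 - 9163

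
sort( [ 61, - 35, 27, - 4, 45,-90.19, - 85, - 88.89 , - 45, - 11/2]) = [ - 90.19, - 88.89, - 85, - 45, - 35, - 11/2, - 4 , 27,45,  61] 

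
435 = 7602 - 7167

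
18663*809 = 15098367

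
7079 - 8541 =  - 1462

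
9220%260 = 120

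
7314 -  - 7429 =14743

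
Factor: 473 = 11^1*43^1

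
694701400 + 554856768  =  1249558168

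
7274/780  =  9 + 127/390  =  9.33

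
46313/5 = 9262 + 3/5=9262.60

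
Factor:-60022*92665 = -2^1*5^1*43^1*431^1*30011^1 = - 5561938630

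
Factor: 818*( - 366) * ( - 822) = 2^3* 3^2*61^1*137^1*409^1=246096936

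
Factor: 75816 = 2^3*3^6*13^1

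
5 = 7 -2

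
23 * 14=322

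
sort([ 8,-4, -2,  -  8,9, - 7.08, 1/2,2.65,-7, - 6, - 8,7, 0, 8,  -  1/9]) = [ - 8,-8,-7.08, - 7, - 6,-4,-2,-1/9 , 0,1/2,2.65  ,  7,  8,8, 9 ]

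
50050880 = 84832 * 590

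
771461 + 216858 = 988319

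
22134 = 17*1302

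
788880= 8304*95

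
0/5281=0 = 0.00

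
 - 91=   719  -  810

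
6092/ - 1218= - 3046/609 = - 5.00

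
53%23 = 7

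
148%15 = 13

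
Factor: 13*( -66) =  - 2^1*3^1*11^1*13^1 = -858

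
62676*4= 250704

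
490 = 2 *245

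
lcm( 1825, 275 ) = 20075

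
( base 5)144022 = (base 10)6137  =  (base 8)13771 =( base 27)8b8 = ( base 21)dj5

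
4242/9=471 + 1/3 =471.33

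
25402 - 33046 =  - 7644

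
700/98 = 50/7 = 7.14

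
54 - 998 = - 944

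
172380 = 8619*20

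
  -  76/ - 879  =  76/879 = 0.09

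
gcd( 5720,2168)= 8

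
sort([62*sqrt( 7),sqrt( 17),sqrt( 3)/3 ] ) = [ sqrt (3) /3  ,  sqrt( 17 ), 62*sqrt(7) ]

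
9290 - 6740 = 2550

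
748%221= 85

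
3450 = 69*50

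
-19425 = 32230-51655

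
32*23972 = 767104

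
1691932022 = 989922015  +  702010007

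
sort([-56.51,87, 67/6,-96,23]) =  [ - 96, - 56.51, 67/6,  23,  87 ] 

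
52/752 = 13/188 = 0.07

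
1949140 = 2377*820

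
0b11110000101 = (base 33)1PB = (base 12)1145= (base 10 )1925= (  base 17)6b4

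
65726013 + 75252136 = 140978149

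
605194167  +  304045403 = 909239570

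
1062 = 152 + 910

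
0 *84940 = 0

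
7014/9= 2338/3 = 779.33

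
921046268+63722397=984768665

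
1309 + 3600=4909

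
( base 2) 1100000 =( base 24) 40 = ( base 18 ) 56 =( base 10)96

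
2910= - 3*( - 970 )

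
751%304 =143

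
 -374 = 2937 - 3311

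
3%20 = 3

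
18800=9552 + 9248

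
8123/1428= 8123/1428 = 5.69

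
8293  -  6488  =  1805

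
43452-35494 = 7958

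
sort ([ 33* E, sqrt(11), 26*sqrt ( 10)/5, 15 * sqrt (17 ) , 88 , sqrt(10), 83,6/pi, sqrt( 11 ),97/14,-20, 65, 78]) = [ - 20,6/pi, sqrt( 10), sqrt ( 11 ) , sqrt ( 11 ),97/14, 26*sqrt( 10) /5,15  *sqrt( 17 ), 65, 78, 83, 88, 33*E]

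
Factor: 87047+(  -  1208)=85839=3^1*13^1*31^1*71^1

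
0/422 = 0=0.00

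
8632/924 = 2158/231 = 9.34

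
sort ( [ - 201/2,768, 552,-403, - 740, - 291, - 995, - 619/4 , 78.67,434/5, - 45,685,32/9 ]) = [-995, - 740, - 403,-291, - 619/4, - 201/2, - 45 , 32/9,78.67,434/5,552, 685, 768]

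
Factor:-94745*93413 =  - 8850414685 = -5^1*7^1*109^1*857^1 * 2707^1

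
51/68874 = 17/22958= 0.00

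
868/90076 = 31/3217 = 0.01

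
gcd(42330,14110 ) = 14110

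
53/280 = 53/280 = 0.19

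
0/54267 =0 = 0.00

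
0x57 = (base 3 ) 10020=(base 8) 127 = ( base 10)87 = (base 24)3F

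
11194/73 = 153  +  25/73=153.34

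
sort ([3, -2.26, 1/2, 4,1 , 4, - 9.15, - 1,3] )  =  [ - 9.15, - 2.26, -1,1/2,1,3,3,4,4 ] 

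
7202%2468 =2266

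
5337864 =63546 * 84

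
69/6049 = 3/263 = 0.01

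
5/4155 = 1/831 = 0.00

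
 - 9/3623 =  - 9/3623 = - 0.00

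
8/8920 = 1/1115  =  0.00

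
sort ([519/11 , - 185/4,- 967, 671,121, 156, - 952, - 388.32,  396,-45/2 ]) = [ - 967, -952,-388.32, - 185/4,- 45/2, 519/11,  121,156,  396, 671 ]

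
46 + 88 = 134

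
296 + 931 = 1227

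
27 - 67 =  - 40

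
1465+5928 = 7393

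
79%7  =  2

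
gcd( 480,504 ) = 24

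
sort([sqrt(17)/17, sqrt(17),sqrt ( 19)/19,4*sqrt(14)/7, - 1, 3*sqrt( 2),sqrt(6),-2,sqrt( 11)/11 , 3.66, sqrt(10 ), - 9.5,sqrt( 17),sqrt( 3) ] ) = [ - 9.5, - 2, - 1,sqrt (19) /19, sqrt(17 )/17,sqrt ( 11 ) /11,sqrt( 3), 4*sqrt( 14 )/7, sqrt( 6 ),  sqrt( 10) , 3.66,sqrt( 17 ),sqrt( 17), 3*sqrt ( 2)] 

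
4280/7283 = 4280/7283 = 0.59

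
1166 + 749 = 1915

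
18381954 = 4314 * 4261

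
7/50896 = 7/50896= 0.00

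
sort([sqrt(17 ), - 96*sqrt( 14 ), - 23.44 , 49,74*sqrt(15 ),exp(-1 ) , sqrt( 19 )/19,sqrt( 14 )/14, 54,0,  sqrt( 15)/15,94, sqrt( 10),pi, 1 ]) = [ - 96 * sqrt( 14 ), - 23.44,  0,sqrt( 19 ) /19,sqrt( 15 )/15 , sqrt (14)/14,  exp( - 1), 1, pi, sqrt (10 )  ,  sqrt( 17 ),49,  54, 94,74*sqrt(15) ]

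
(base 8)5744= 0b101111100100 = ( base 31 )356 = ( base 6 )22032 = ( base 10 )3044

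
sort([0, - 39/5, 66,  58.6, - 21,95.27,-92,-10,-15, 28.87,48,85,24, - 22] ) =[-92,-22,-21, - 15, - 10, - 39/5,  0,24, 28.87,48,58.6 , 66,85, 95.27 ] 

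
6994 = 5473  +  1521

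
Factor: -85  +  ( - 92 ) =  - 3^1 * 59^1=- 177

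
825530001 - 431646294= 393883707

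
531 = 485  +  46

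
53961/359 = 150 + 111/359  =  150.31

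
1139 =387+752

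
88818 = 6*14803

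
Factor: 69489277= 11^1*13^1*137^1*3547^1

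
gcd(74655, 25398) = 9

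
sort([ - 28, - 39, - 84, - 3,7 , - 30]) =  [ - 84, - 39, - 30, - 28,  -  3,7]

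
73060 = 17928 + 55132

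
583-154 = 429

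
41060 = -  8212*( -5 )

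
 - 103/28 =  - 103/28 = -3.68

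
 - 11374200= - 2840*4005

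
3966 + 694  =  4660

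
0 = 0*3389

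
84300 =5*16860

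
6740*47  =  316780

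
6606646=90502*73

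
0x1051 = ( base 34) 3kt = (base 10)4177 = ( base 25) 6H2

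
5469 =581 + 4888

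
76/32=19/8 = 2.38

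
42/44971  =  42/44971 = 0.00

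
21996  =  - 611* (- 36)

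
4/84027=4/84027= 0.00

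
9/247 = 9/247  =  0.04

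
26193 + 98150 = 124343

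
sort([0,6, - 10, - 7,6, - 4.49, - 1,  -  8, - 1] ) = [ - 10, - 8, - 7,-4.49, - 1 ,-1 , 0, 6,6 ] 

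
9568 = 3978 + 5590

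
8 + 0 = 8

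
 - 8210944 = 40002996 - 48213940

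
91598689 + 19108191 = 110706880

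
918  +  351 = 1269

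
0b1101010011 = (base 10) 851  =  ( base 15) 3bb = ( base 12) 5ab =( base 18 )2b5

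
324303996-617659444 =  - 293355448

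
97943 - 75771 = 22172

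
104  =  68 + 36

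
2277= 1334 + 943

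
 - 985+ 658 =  - 327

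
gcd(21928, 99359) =1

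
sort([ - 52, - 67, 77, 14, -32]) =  [- 67, - 52, - 32, 14, 77 ]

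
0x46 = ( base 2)1000110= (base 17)42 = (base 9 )77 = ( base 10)70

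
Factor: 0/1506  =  0 = 0^1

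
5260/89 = 59 + 9/89 = 59.10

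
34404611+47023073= 81427684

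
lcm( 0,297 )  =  0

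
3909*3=11727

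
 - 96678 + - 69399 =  - 166077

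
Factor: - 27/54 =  - 2^ ( - 1 )= - 1/2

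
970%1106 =970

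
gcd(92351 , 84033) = 1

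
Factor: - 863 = - 863^1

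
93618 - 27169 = 66449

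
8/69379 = 8/69379 = 0.00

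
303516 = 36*8431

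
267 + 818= 1085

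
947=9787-8840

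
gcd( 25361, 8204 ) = 7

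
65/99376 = 65/99376 = 0.00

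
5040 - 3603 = 1437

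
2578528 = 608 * 4241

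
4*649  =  2596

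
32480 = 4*8120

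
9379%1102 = 563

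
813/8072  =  813/8072 = 0.10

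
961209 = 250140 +711069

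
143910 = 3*47970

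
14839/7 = 2119  +  6/7 =2119.86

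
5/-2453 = - 1 + 2448/2453 = - 0.00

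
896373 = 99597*9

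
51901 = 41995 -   -  9906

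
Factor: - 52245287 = -509^1 * 102643^1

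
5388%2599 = 190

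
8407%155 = 37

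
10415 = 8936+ 1479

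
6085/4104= 1+1981/4104 = 1.48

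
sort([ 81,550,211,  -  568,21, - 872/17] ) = [-568,-872/17,21, 81,211,550] 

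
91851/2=45925+1/2  =  45925.50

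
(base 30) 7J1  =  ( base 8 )15327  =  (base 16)1ad7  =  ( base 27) 9BD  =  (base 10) 6871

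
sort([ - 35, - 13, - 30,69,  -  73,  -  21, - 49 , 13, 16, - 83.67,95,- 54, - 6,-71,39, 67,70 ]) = [ - 83.67, - 73, -71 , - 54,-49, - 35, - 30, - 21,-13, - 6,13,16, 39, 67,69,70, 95]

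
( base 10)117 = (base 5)432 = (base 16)75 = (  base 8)165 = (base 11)a7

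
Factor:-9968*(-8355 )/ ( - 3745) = - 2^4*3^1*89^1*107^( - 1)*557^1= -2379504/107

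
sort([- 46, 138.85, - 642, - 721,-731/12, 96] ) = [-721 , - 642,-731/12, - 46, 96, 138.85 ]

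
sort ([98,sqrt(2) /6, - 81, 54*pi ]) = [ - 81, sqrt(2) /6,98,  54*pi ]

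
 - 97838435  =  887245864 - 985084299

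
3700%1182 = 154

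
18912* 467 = 8831904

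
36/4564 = 9/1141 = 0.01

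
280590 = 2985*94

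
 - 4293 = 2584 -6877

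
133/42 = 19/6 = 3.17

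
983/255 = 3+218/255 = 3.85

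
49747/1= 49747 = 49747.00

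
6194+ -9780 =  - 3586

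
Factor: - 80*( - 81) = 2^4*3^4 *5^1 = 6480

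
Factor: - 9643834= - 2^1*29^1*166273^1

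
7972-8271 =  - 299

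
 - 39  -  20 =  - 59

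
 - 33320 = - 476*70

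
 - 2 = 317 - 319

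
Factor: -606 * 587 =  - 2^1*3^1*101^1 * 587^1 = - 355722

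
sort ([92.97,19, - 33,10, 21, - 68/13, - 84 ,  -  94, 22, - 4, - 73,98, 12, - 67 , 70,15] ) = [  -  94, - 84, - 73, - 67, - 33 ,  -  68/13, - 4, 10 , 12, 15,19,21,22,70, 92.97, 98]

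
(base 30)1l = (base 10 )51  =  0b110011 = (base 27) 1o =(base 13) 3c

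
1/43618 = 1/43618 = 0.00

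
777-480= 297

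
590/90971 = 590/90971 = 0.01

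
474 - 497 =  - 23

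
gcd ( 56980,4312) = 308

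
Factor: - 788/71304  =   - 197/17826 = - 2^(-1) * 3^(-1) * 197^1*2971^ ( - 1)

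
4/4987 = 4/4987 = 0.00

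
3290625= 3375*975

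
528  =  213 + 315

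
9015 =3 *3005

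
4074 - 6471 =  - 2397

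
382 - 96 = 286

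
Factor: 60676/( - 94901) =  - 2^2*7^1 * 11^1*43^( - 1)*197^1 * 2207^( - 1 )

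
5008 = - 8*(-626) 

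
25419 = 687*37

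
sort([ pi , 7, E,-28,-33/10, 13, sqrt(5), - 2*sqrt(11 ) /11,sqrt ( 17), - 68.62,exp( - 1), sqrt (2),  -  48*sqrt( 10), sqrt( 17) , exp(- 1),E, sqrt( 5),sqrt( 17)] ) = [-48*sqrt( 10), - 68.62,-28,  -  33/10, - 2*sqrt( 11 )/11,exp( - 1 ), exp( - 1) , sqrt(2),  sqrt ( 5), sqrt(5),E, E, pi,sqrt(17),sqrt( 17),sqrt(17), 7,13]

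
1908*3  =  5724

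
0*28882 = 0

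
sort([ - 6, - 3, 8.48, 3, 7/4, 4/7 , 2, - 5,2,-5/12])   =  [-6, - 5,  -  3, - 5/12,4/7, 7/4, 2,2,3 , 8.48] 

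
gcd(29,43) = 1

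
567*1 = 567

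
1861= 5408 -3547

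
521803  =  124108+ 397695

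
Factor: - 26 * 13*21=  - 7098  =  - 2^1*3^1*7^1*13^2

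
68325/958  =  68325/958 = 71.32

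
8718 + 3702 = 12420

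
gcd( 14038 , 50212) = 2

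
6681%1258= 391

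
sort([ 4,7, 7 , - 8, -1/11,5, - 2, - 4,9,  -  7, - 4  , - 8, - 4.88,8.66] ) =[-8, - 8, - 7, - 4.88, - 4, - 4,-2, - 1/11, 4,5, 7,7  ,  8.66,9 ]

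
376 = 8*47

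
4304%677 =242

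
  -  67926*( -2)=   135852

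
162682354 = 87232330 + 75450024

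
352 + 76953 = 77305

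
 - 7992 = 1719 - 9711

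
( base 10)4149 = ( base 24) 74l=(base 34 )3K1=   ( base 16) 1035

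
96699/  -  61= - 96699/61 = - 1585.23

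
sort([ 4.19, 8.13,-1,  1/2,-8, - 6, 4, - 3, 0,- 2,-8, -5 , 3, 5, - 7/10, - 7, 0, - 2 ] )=[-8, - 8,-7, - 6,-5,  -  3,-2,-2, - 1,-7/10, 0, 0,1/2, 3, 4 , 4.19, 5,8.13]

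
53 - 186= - 133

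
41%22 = 19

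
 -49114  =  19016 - 68130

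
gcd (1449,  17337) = 3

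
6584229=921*7149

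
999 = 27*37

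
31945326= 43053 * 742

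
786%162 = 138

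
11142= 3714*3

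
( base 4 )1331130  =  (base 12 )4790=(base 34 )6W4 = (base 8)17534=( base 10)8028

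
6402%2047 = 261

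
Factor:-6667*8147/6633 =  - 3^( - 2)  *11^( - 1)*59^1*67^( - 1 )*113^1*8147^1=- 54316049/6633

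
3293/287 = 11 + 136/287 = 11.47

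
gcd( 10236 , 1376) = 4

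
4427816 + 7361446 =11789262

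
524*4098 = 2147352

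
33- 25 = 8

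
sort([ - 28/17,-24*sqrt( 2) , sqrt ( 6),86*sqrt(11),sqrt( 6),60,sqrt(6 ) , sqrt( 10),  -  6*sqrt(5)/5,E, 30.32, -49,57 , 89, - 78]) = [ - 78,-49, - 24*sqrt( 2 ), - 6 * sqrt( 5) /5, - 28/17, sqrt( 6) , sqrt(6 ), sqrt( 6),E, sqrt ( 10), 30.32, 57,60,89,86*sqrt ( 11)] 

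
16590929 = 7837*2117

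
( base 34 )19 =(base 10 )43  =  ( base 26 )1H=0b101011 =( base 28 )1f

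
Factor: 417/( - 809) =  - 3^1*139^1*809^(  -  1)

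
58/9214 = 29/4607 = 0.01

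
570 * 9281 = 5290170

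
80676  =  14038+66638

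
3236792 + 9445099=12681891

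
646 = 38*17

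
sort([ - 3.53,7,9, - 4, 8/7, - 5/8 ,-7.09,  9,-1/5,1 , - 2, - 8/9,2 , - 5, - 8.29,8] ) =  [ - 8.29, - 7.09, - 5,  -  4, - 3.53,-2, - 8/9, - 5/8, - 1/5 , 1,8/7,2, 7,8, 9,  9] 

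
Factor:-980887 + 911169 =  - 2^1*11^1*3169^1 = - 69718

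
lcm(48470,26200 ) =969400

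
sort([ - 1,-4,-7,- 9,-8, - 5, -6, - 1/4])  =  [-9 , - 8,-7  , -6,-5,-4, - 1,-1/4 ]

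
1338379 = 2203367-864988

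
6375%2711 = 953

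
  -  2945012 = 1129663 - 4074675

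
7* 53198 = 372386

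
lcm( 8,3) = 24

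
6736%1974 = 814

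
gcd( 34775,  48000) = 25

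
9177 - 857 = 8320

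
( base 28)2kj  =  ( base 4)201203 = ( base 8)4143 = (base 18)6B5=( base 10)2147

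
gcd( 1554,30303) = 777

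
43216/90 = 480 + 8/45 = 480.18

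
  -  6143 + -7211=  - 13354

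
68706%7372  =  2358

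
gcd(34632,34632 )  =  34632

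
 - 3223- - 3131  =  -92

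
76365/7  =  10909 + 2/7 = 10909.29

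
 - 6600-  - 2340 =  - 4260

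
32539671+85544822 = 118084493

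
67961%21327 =3980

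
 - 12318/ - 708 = 2053/118 =17.40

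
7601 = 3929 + 3672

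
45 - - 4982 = 5027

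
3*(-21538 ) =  -64614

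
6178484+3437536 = 9616020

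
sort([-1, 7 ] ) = [ - 1, 7] 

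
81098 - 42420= 38678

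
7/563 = 7/563 = 0.01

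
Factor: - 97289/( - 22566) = 2^(  -  1)*3^( - 1)* 271^1* 359^1*  3761^(  -  1 )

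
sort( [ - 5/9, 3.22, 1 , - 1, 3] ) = [-1, - 5/9,1, 3 , 3.22]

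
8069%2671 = 56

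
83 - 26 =57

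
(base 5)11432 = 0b1101100011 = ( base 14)45D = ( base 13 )519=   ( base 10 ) 867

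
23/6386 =23/6386 = 0.00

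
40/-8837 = -40/8837 = -0.00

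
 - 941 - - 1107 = 166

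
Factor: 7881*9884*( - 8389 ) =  - 653467899756 = - 2^2*3^1*7^1 * 37^1*71^1*353^1*8389^1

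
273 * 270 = 73710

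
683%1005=683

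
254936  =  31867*8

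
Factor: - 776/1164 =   -  2/3 = - 2^1*3^( -1)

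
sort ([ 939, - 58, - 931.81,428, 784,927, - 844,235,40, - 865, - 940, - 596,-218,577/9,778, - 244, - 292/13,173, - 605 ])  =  [ -940, - 931.81, - 865 , - 844, - 605, - 596,-244, - 218 ,  -  58, - 292/13,40,577/9,173,235,428 , 778,784, 927,939]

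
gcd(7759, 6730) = 1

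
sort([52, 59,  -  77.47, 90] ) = [- 77.47,52 , 59, 90]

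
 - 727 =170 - 897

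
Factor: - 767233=  -  41^1  *  18713^1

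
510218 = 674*757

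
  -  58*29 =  -1682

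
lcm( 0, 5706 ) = 0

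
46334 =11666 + 34668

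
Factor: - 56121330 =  - 2^1*3^1*5^1 * 1870711^1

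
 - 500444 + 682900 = 182456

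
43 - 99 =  - 56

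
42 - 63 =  - 21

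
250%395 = 250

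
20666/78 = 264+37/39 = 264.95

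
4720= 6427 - 1707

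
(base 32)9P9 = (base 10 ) 10025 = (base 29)BQK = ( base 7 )41141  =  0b10011100101001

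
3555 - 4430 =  - 875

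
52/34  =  26/17 = 1.53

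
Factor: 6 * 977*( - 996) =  - 2^3*3^2*83^1*977^1  =  - 5838552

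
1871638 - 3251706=-1380068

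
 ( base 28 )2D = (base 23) 30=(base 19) 3C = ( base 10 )69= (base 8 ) 105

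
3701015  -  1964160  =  1736855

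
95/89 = 1 + 6/89 = 1.07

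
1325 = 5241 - 3916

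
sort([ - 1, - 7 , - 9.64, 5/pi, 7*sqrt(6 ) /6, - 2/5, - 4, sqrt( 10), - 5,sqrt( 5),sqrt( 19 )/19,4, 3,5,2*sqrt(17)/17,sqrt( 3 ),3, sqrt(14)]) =[ - 9.64, - 7,-5, - 4 ,-1, - 2/5,  sqrt(19 )/19  ,  2 * sqrt( 17 )/17, 5/pi, sqrt(3 ), sqrt(5 ), 7*sqrt(6)/6,  3,3,  sqrt (10), sqrt(14), 4, 5]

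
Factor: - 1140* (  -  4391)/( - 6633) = - 2^2*3^(-1)*5^1*11^( -1 )*19^1*67^(-1)*4391^1 = -1668580/2211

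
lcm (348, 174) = 348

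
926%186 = 182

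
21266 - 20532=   734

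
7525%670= 155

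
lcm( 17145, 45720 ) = 137160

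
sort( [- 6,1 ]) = [-6, 1 ]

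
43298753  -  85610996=-42312243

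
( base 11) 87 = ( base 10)95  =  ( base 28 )3B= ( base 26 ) 3h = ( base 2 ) 1011111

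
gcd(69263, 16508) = 1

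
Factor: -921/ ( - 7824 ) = 307/2608 = 2^ ( - 4 )*163^(-1 )* 307^1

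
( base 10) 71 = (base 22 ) 35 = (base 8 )107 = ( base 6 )155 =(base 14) 51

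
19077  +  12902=31979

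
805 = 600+205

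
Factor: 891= 3^4*11^1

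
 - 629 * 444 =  - 279276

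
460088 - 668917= - 208829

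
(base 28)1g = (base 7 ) 62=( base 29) 1F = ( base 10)44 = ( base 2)101100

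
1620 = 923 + 697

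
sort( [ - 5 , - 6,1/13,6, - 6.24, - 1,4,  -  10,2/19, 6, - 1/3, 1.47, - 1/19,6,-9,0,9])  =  [-10, - 9, - 6.24, -6, - 5, - 1, - 1/3,-1/19, 0 , 1/13,  2/19,1.47,4 , 6 , 6, 6,9 ]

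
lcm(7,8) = 56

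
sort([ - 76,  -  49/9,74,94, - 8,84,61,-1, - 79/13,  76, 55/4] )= [ - 76, - 8, - 79/13, - 49/9, - 1,55/4,61, 74,76,84 , 94] 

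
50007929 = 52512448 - 2504519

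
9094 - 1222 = 7872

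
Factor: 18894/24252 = 2^( - 1)*43^(- 1 )*67^1 = 67/86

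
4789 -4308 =481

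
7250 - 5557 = 1693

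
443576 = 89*4984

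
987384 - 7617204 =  - 6629820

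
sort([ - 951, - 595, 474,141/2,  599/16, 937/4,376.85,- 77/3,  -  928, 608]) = [-951, - 928,  -  595, - 77/3,599/16, 141/2, 937/4, 376.85,474,608 ]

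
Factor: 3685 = 5^1*11^1*67^1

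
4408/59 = 4408/59 = 74.71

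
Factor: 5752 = 2^3 * 719^1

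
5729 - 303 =5426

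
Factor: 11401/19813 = 13^1*877^1*19813^( - 1 ) 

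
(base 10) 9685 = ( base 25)fca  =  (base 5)302220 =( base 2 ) 10010111010101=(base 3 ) 111021201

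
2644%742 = 418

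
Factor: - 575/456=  - 2^(- 3)*3^ ( - 1) * 5^2*19^(-1)*23^1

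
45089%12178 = 8555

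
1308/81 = 436/27  =  16.15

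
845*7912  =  6685640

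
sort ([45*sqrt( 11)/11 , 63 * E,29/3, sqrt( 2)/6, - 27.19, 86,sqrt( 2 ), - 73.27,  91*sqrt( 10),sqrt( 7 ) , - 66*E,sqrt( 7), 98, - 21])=[-66*E, - 73.27,-27.19,  -  21,sqrt( 2 )/6,sqrt(2),sqrt (7 ) , sqrt( 7),29/3, 45* sqrt( 11) /11,86, 98, 63  *E, 91 * sqrt (10)]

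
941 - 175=766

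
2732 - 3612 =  - 880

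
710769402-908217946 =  - 197448544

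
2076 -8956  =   - 6880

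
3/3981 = 1/1327 = 0.00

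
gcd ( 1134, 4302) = 18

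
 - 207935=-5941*35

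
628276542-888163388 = - 259886846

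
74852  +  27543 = 102395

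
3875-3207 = 668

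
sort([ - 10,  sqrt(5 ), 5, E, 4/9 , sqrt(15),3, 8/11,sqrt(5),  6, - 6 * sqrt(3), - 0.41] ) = [ - 6*sqrt( 3) , - 10, - 0.41, 4/9,8/11, sqrt( 5),sqrt (5), E, 3,sqrt( 15),5, 6 ] 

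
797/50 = 15+47/50 = 15.94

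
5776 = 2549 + 3227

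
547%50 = 47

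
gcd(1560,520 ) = 520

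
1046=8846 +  - 7800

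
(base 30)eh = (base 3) 121012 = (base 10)437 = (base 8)665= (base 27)G5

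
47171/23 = 2050 + 21/23 =2050.91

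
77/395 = 77/395 = 0.19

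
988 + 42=1030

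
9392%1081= 744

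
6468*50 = 323400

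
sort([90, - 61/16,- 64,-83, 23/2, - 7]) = [-83, - 64, - 7, - 61/16,  23/2 , 90 ]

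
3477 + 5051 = 8528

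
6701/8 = 6701/8 = 837.62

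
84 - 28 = 56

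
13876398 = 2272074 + 11604324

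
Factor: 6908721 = 3^1 * 2302907^1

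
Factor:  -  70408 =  - 2^3*13^1*677^1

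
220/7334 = 110/3667 = 0.03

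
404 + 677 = 1081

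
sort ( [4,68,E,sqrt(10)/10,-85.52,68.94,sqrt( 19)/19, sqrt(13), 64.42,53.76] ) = [-85.52, sqrt (19)/19,sqrt( 10)/10,  E, sqrt(13 ),4,53.76,64.42, 68,68.94 ]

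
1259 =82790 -81531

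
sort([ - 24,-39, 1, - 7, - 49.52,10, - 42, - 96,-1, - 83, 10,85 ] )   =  [ - 96, -83, - 49.52, - 42 , - 39,-24,-7, - 1, 1,10,10,  85]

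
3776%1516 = 744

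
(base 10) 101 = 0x65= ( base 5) 401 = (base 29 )3e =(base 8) 145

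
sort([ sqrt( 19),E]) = [ E, sqrt( 19)]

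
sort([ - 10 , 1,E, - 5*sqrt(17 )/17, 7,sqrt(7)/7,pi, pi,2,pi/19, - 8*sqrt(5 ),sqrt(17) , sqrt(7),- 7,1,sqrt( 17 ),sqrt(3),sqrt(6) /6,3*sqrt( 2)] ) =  [-8 *sqrt( 5 ), - 10, -7,-5*sqrt(17 )/17 , pi/19,  sqrt(7)/7,sqrt(6 )/6,  1,1,sqrt( 3 ),2,sqrt(7) , E,pi, pi  ,  sqrt(17) , sqrt( 17 ), 3*  sqrt(2),7]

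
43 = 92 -49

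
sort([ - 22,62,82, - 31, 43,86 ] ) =[  -  31 ,-22,43,62,82  ,  86] 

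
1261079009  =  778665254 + 482413755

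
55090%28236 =26854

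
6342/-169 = -6342/169=- 37.53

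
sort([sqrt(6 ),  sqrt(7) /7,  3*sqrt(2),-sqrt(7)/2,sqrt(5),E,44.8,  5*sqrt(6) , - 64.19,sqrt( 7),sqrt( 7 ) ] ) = [ - 64.19, - sqrt( 7 ) /2,sqrt(7)/7, sqrt(5 ),sqrt( 6),sqrt( 7 ),  sqrt( 7 ), E,3*sqrt ( 2),5  *  sqrt ( 6 ), 44.8 ] 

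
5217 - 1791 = 3426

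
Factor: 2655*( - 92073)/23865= - 3^2*37^( - 1 ) * 43^( - 1 )*47^1*59^1* 653^1 = -16296921/1591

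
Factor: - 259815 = - 3^1*5^1*17321^1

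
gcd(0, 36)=36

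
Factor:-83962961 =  - 43^1*1952627^1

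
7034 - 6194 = 840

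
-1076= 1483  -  2559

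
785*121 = 94985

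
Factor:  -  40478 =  - 2^1*37^1*547^1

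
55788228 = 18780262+37007966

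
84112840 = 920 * 91427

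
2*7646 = 15292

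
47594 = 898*53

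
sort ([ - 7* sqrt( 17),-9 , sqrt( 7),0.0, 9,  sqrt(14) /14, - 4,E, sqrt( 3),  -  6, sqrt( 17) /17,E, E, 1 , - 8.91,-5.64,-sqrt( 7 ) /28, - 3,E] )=[-7 *sqrt( 17),-9,-8.91, - 6, - 5.64, - 4, - 3,-sqrt( 7) /28, 0.0, sqrt( 17 ) /17, sqrt ( 14)/14, 1, sqrt( 3), sqrt( 7), E,E,E, E,9] 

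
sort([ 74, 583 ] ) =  [74,583]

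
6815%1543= 643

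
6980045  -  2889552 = 4090493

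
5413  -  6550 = - 1137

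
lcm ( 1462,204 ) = 8772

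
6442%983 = 544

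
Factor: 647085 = 3^1*5^1 * 179^1*241^1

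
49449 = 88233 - 38784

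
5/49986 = 5/49986=0.00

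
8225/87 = 8225/87 = 94.54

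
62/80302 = 31/40151 = 0.00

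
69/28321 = 69/28321   =  0.00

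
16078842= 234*68713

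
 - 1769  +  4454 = 2685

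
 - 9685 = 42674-52359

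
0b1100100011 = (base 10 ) 803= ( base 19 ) 245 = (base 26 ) 14n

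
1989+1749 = 3738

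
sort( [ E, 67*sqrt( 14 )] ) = [E,67*sqrt(14)]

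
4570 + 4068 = 8638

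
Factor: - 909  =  -3^2* 101^1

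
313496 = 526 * 596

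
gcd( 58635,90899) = 1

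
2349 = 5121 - 2772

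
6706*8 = 53648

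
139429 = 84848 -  - 54581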